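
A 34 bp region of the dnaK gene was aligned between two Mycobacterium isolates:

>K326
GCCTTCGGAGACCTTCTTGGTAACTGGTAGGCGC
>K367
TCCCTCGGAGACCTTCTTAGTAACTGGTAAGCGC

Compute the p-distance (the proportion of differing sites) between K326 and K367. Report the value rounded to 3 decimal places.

0.118

Differing sites — 1:G/T; 4:T/C; 19:G/A; 30:G/A.
There are 4 differences over 34 sites, so p = 4/34 = 0.118.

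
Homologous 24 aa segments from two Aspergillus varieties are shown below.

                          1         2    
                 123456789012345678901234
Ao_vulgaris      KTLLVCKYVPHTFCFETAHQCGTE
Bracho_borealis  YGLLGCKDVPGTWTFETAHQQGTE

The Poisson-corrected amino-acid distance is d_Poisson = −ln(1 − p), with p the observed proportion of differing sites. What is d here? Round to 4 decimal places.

0.4055

The sequences differ at positions 1 (K/Y), 2 (T/G), 5 (V/G), 8 (Y/D), 11 (H/G), 13 (F/W), 14 (C/T), 21 (C/Q).
p = 8/24 = 0.333333.
d = −ln(1 − 0.333333) = −ln(0.666667) = 0.4055.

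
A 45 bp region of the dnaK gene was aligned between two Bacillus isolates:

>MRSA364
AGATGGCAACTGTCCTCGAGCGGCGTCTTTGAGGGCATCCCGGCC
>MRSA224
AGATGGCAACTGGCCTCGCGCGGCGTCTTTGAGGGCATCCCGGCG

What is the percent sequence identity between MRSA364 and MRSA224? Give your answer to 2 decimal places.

The sequences differ at positions 13 (T/G), 19 (A/C), 45 (C/G).
42 of the 45 sites match, so the percent identity is 42/45 × 100 = 93.33%.

93.33%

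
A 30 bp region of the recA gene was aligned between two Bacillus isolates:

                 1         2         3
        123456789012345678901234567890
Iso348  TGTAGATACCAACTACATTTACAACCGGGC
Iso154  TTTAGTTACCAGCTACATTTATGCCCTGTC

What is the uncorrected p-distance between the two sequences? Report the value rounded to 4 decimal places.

0.2667

Mismatches occur at site 2 (G→T), site 6 (A→T), site 12 (A→G), site 22 (C→T), site 23 (A→G), site 24 (A→C), site 27 (G→T), site 29 (G→T).
There are 8 differences over 30 sites, so p = 8/30 = 0.2667.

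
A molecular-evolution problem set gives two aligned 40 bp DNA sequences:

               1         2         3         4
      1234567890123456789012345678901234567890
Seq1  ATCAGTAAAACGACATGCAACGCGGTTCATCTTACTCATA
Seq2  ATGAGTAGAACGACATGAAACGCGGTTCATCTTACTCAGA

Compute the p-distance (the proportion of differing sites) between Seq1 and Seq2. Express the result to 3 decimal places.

0.100

Differing sites — 3:C/G; 8:A/G; 18:C/A; 39:T/G.
There are 4 differences over 40 sites, so p = 4/40 = 0.100.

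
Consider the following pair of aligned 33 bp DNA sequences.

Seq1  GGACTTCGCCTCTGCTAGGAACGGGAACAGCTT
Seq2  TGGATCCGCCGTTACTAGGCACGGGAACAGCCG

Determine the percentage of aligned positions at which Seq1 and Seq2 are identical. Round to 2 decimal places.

The sequences differ at positions 1 (G/T), 3 (A/G), 4 (C/A), 6 (T/C), 11 (T/G), 12 (C/T), 14 (G/A), 20 (A/C), 32 (T/C), 33 (T/G).
23 of the 33 sites match, so the percent identity is 23/33 × 100 = 69.70%.

69.70%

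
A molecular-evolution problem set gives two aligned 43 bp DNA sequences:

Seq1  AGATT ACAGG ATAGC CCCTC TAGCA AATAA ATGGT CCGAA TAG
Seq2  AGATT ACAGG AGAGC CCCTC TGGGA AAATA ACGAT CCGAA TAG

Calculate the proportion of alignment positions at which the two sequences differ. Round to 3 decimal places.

0.163

The sequences differ at positions 12 (T/G), 22 (A/G), 24 (C/G), 28 (T/A), 29 (A/T), 32 (T/C), 34 (G/A).
There are 7 differences over 43 sites, so p = 7/43 = 0.163.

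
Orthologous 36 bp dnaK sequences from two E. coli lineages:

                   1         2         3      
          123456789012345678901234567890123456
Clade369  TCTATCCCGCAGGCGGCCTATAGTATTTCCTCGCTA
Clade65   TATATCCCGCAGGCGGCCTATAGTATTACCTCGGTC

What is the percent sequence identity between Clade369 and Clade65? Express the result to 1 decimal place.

88.9%

Mismatches occur at site 2 (C→A), site 28 (T→A), site 34 (C→G), site 36 (A→C).
32 of the 36 sites match, so the percent identity is 32/36 × 100 = 88.9%.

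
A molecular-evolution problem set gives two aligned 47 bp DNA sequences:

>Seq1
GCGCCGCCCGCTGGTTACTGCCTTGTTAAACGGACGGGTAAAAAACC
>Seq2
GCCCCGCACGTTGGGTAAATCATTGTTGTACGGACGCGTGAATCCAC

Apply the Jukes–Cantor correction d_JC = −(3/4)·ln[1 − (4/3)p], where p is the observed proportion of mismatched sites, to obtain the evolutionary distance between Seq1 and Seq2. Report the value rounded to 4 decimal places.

0.4537

Mismatches occur at site 3 (G/C), site 8 (C/A), site 11 (C/T), site 15 (T/G), site 18 (C/A), site 19 (T/A), site 20 (G/T), site 22 (C/A), site 28 (A/G), site 29 (A/T), site 37 (G/C), site 40 (A/G), site 43 (A/T), site 44 (A/C), site 45 (A/C), site 46 (C/A).
p = 16/47 = 0.340426.
d = −0.75 · ln(1 − (4/3)·0.340426) = −0.75 · ln(0.546099) = −0.75 · (-0.604955) = 0.4537.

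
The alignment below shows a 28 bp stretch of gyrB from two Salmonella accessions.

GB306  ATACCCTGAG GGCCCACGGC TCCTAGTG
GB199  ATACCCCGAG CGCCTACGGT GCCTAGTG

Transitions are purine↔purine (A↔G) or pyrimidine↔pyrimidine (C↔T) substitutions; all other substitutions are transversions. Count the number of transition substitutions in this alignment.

3

The sequences differ at positions 7 (T/C, transition), 11 (G/C, transversion), 15 (C/T, transition), 20 (C/T, transition), 21 (T/G, transversion).
Of the 5 differences, 3 transitions and 2 transversions, so the answer is 3.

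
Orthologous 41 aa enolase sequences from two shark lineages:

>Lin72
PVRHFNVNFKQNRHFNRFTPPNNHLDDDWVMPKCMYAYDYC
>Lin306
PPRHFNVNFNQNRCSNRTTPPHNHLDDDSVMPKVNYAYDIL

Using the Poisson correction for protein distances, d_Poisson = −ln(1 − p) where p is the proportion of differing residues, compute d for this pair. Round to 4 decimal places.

0.3124

The sequences differ at positions 2 (V/P), 10 (K/N), 14 (H/C), 15 (F/S), 18 (F/T), 22 (N/H), 29 (W/S), 34 (C/V), 35 (M/N), 40 (Y/I), 41 (C/L).
p = 11/41 = 0.268293.
d = −ln(1 − 0.268293) = −ln(0.731707) = 0.3124.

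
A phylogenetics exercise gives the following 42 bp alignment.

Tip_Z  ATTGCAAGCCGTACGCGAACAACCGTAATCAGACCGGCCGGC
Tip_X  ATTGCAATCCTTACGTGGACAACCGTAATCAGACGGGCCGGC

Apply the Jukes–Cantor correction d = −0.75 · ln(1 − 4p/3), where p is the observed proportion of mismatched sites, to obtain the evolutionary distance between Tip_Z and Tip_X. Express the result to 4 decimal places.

Differing sites — 8:G/T; 11:G/T; 16:C/T; 18:A/G; 35:C/G.
p = 5/42 = 0.119048.
d = −0.75 · ln(1 − (4/3)·0.119048) = −0.75 · ln(0.841269) = −0.75 · (-0.172844) = 0.1296.

0.1296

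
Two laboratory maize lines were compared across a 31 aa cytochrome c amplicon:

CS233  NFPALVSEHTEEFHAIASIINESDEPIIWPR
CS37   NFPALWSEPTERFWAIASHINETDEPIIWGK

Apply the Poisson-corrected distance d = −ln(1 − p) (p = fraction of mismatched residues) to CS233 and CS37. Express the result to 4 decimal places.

0.2985

The sequences differ at positions 6 (V/W), 9 (H/P), 12 (E/R), 14 (H/W), 19 (I/H), 23 (S/T), 30 (P/G), 31 (R/K).
p = 8/31 = 0.258065.
d = −ln(1 − 0.258065) = −ln(0.741935) = 0.2985.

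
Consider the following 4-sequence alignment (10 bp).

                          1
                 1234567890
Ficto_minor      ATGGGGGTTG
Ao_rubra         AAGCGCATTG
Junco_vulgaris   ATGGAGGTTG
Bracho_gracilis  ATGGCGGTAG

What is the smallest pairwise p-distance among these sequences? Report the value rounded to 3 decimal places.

0.100

Pairwise Hamming distances:
  Ficto_minor vs Ao_rubra: 4
  Ficto_minor vs Junco_vulgaris: 1
  Ficto_minor vs Bracho_gracilis: 2
  Ao_rubra vs Junco_vulgaris: 5
  Ao_rubra vs Bracho_gracilis: 6
  Junco_vulgaris vs Bracho_gracilis: 2
The smallest is 1 mismatch, between Ficto_minor and Junco_vulgaris; p = 1/10 = 0.100.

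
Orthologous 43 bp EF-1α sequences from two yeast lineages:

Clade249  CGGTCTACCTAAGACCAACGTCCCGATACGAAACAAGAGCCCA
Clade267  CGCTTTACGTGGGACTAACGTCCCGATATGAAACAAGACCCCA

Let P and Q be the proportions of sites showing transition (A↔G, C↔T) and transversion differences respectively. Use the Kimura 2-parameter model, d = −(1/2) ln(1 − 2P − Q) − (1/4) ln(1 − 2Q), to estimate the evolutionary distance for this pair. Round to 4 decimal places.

Mismatches occur at site 3 (G/C, transversion), site 5 (C/T, transition), site 9 (C/G, transversion), site 11 (A/G, transition), site 12 (A/G, transition), site 16 (C/T, transition), site 29 (C/T, transition), site 39 (G/C, transversion).
Of the 8 differences, 5 transitions and 3 transversions over 43 sites: P = 5/43 = 0.116279, Q = 3/43 = 0.069767.
d = −0.5·ln(0.697675) − 0.25·ln(0.860466) = −0.5·(-0.360002) − 0.25·(-0.150281) = 0.2176.

0.2176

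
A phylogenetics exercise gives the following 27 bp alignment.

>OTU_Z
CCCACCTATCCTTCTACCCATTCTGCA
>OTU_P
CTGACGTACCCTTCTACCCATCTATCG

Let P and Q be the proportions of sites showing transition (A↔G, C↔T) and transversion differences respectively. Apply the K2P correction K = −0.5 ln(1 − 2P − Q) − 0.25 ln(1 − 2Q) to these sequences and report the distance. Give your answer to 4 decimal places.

0.4533

Differing sites — 2:C/T (Ti); 3:C/G (Tv); 6:C/G (Tv); 9:T/C (Ti); 22:T/C (Ti); 23:C/T (Ti); 24:T/A (Tv); 25:G/T (Tv); 27:A/G (Ti).
Of the 9 differences, 5 transitions and 4 transversions over 27 sites: P = 5/27 = 0.185185, Q = 4/27 = 0.148148.
d = −0.5·ln(0.481482) − 0.25·ln(0.703704) = −0.5·(-0.730886) − 0.25·(-0.351397) = 0.4533.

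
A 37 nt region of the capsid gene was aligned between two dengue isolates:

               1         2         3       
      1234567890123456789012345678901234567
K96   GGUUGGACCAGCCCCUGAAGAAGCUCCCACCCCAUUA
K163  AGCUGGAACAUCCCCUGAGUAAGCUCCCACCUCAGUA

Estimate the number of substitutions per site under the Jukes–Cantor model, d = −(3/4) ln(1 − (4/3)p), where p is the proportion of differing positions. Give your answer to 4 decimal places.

0.2551

The sequences differ at positions 1 (G/A), 3 (U/C), 8 (C/A), 11 (G/U), 19 (A/G), 20 (G/U), 32 (C/U), 35 (U/G).
p = 8/37 = 0.216216.
d = −0.75 · ln(1 − (4/3)·0.216216) = −0.75 · ln(0.711712) = −0.75 · (-0.340082) = 0.2551.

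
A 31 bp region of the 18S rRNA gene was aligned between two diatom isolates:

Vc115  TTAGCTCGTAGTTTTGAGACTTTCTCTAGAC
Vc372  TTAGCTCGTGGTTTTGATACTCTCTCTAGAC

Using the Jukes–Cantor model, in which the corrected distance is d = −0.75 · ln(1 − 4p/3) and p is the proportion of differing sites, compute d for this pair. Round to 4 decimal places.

Differing sites — 10:A/G; 18:G/T; 22:T/C.
p = 3/31 = 0.096774.
d = −0.75 · ln(1 − (4/3)·0.096774) = −0.75 · ln(0.870968) = −0.75 · (-0.138150) = 0.1036.

0.1036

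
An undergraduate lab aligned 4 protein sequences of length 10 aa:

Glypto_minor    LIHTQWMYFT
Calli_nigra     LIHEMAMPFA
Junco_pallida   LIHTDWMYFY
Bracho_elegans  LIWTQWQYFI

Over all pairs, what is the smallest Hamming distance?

2

Pairwise Hamming distances:
  Glypto_minor vs Calli_nigra: 5
  Glypto_minor vs Junco_pallida: 2
  Glypto_minor vs Bracho_elegans: 3
  Calli_nigra vs Junco_pallida: 5
  Calli_nigra vs Bracho_elegans: 7
  Junco_pallida vs Bracho_elegans: 4
The smallest is 2, between Glypto_minor and Junco_pallida.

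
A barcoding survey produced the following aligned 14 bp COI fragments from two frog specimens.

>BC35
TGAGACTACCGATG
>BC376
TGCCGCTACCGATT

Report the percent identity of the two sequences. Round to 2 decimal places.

71.43%

The sequences differ at positions 3 (A/C), 4 (G/C), 5 (A/G), 14 (G/T).
10 of the 14 sites match, so the percent identity is 10/14 × 100 = 71.43%.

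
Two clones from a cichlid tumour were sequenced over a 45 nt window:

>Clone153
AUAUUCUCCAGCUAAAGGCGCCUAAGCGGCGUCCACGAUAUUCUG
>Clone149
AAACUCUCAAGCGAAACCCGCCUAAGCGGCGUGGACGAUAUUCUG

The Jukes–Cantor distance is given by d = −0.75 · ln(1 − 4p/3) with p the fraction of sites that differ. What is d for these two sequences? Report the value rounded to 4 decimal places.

The sequences differ at positions 2 (U/A), 4 (U/C), 9 (C/A), 13 (U/G), 17 (G/C), 18 (G/C), 33 (C/G), 34 (C/G).
p = 8/45 = 0.177778.
d = −0.75 · ln(1 − (4/3)·0.177778) = −0.75 · ln(0.762963) = −0.75 · (-0.270546) = 0.2029.

0.2029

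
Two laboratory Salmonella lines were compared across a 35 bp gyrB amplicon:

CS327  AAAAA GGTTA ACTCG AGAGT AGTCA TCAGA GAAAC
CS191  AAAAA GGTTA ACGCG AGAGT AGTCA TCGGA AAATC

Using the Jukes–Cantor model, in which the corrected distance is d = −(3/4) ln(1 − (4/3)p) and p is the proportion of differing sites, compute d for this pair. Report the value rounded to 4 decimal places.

Mismatches occur at site 13 (T↔G), site 28 (A↔G), site 31 (G↔A), site 34 (A↔T).
p = 4/35 = 0.114286.
d = −0.75 · ln(1 − (4/3)·0.114286) = −0.75 · ln(0.847619) = −0.75 · (-0.165324) = 0.1240.

0.1240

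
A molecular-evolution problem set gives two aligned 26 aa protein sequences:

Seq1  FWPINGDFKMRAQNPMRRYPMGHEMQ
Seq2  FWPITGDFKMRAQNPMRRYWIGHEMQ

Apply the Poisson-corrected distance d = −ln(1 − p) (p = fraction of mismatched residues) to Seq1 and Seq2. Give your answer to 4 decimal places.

0.1226

Differing sites — 5:N/T; 20:P/W; 21:M/I.
p = 3/26 = 0.115385.
d = −ln(1 − 0.115385) = −ln(0.884615) = 0.1226.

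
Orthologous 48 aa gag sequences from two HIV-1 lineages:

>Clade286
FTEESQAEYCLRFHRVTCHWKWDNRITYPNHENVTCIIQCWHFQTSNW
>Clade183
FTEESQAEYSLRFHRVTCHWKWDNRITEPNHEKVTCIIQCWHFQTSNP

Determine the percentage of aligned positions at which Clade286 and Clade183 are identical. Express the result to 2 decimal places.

The sequences differ at positions 10 (C/S), 28 (Y/E), 33 (N/K), 48 (W/P).
44 of the 48 sites match, so the percent identity is 44/48 × 100 = 91.67%.

91.67%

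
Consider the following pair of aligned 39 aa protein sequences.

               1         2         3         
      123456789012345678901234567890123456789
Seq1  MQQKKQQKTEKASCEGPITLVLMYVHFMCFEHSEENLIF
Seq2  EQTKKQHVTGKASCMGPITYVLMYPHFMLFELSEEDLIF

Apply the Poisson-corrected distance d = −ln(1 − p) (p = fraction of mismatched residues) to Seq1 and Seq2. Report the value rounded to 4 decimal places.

The sequences differ at positions 1 (M/E), 3 (Q/T), 7 (Q/H), 8 (K/V), 10 (E/G), 15 (E/M), 20 (L/Y), 25 (V/P), 29 (C/L), 32 (H/L), 36 (N/D).
p = 11/39 = 0.282051.
d = −ln(1 − 0.282051) = −ln(0.717949) = 0.3314.

0.3314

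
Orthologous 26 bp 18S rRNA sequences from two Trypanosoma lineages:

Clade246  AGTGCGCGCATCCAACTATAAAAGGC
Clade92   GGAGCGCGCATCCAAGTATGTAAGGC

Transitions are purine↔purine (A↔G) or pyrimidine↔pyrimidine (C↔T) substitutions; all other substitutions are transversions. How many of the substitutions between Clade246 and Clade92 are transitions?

Differing sites — 1:A/G (Ti); 3:T/A (Tv); 16:C/G (Tv); 20:A/G (Ti); 21:A/T (Tv).
Of the 5 differences, 2 transitions and 3 transversions, so the answer is 2.

2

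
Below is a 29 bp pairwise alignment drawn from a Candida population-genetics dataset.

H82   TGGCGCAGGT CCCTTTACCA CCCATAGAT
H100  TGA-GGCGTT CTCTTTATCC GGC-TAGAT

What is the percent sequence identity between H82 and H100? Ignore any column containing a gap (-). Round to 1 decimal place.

66.7%

Excluding the 2 gap columns leaves 27 comparable sites.
Mismatches occur at site 3 (G/A), site 6 (C/G), site 7 (A/C), site 9 (G/T), site 12 (C/T), site 18 (C/T), site 20 (A/C), site 21 (C/G), site 22 (C/G).
18 of the 27 comparable sites match, so the percent identity is 18/27 × 100 = 66.7%.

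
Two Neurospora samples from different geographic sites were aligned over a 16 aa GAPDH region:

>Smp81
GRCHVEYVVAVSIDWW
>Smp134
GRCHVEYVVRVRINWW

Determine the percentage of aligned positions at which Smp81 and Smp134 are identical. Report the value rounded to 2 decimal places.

Differing sites — 10:A/R; 12:S/R; 14:D/N.
13 of the 16 sites match, so the percent identity is 13/16 × 100 = 81.25%.

81.25%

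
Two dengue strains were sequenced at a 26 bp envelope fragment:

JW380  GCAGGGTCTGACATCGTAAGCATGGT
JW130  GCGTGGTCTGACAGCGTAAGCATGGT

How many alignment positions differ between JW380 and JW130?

Differing sites — 3:A/G; 4:G/T; 14:T/G.
That gives 3 mismatches out of 26 aligned sites, so the Hamming distance is 3.

3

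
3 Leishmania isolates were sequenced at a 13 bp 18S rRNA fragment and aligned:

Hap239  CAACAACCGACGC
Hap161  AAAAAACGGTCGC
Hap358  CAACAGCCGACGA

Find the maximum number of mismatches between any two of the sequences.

Pairwise Hamming distances:
  Hap239 vs Hap161: 4
  Hap239 vs Hap358: 2
  Hap161 vs Hap358: 6
The largest is 6, between Hap161 and Hap358.

6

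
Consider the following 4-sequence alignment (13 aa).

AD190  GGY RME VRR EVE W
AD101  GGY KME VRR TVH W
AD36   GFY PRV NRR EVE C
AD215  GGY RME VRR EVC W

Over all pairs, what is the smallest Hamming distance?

Pairwise Hamming distances:
  AD190 vs AD101: 3
  AD190 vs AD36: 6
  AD190 vs AD215: 1
  AD101 vs AD36: 8
  AD101 vs AD215: 3
  AD36 vs AD215: 7
The smallest is 1, between AD190 and AD215.

1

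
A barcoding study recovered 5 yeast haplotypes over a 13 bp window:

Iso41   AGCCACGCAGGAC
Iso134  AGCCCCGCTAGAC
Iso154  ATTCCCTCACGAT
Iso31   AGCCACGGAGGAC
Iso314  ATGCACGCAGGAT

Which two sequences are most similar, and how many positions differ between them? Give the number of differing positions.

Pairwise Hamming distances:
  Iso41 vs Iso134: 3
  Iso41 vs Iso154: 6
  Iso41 vs Iso31: 1
  Iso41 vs Iso314: 3
  Iso134 vs Iso154: 6
  Iso134 vs Iso31: 4
  Iso134 vs Iso314: 6
  Iso154 vs Iso31: 7
  Iso154 vs Iso314: 4
  Iso31 vs Iso314: 4
The smallest is 1, between Iso41 and Iso31.

1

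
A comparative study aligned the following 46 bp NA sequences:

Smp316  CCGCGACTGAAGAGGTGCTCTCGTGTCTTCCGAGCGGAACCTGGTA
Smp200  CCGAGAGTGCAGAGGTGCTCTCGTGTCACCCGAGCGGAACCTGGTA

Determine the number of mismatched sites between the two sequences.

Mismatches occur at site 4 (C→A), site 7 (C→G), site 10 (A→C), site 28 (T→A), site 29 (T→C).
That gives 5 mismatches out of 46 aligned sites, so the Hamming distance is 5.

5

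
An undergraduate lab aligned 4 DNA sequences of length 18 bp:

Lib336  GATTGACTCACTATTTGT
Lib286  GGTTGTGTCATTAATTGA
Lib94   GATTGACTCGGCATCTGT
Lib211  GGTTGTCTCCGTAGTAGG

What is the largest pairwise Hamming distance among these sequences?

9

Pairwise Hamming distances:
  Lib336 vs Lib286: 6
  Lib336 vs Lib94: 4
  Lib336 vs Lib211: 7
  Lib286 vs Lib94: 9
  Lib286 vs Lib211: 6
  Lib94 vs Lib211: 8
The largest is 9, between Lib286 and Lib94.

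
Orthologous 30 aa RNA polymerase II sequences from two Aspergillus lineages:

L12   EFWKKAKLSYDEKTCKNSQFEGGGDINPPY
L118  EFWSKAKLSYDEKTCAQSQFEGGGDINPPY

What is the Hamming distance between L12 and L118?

3

Mismatches occur at site 4 (K→S), site 16 (K→A), site 17 (N→Q).
That gives 3 mismatches out of 30 aligned sites, so the Hamming distance is 3.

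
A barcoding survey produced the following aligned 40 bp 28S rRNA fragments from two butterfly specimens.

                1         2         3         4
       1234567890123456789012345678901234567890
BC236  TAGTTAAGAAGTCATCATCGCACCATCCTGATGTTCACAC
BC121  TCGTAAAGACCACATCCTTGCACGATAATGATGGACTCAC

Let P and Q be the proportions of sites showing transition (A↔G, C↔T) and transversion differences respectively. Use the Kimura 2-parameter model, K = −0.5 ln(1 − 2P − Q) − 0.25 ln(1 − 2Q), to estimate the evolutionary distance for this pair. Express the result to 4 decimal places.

0.4445

Differing sites — 2:A/C (Tv); 5:T/A (Tv); 10:A/C (Tv); 11:G/C (Tv); 12:T/A (Tv); 17:A/C (Tv); 19:C/T (Ti); 24:C/G (Tv); 27:C/A (Tv); 28:C/A (Tv); 34:T/G (Tv); 35:T/A (Tv); 37:A/T (Tv).
Of the 13 differences, 1 transition and 12 transversions over 40 sites: P = 1/40 = 0.025000, Q = 12/40 = 0.300000.
d = −0.5·ln(0.650000) − 0.25·ln(0.400000) = −0.5·(-0.430783) − 0.25·(-0.916291) = 0.4445.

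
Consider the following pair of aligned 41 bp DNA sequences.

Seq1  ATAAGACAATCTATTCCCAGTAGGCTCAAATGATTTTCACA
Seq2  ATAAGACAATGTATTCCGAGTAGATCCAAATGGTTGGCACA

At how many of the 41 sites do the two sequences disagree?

The sequences differ at positions 11 (C/G), 18 (C/G), 24 (G/A), 25 (C/T), 26 (T/C), 33 (A/G), 36 (T/G), 37 (T/G).
That gives 8 mismatches out of 41 aligned sites, so the Hamming distance is 8.

8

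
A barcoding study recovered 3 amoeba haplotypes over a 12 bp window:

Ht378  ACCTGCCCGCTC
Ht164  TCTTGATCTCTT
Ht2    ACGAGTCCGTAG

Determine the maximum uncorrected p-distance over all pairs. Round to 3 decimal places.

0.750

Pairwise Hamming distances:
  Ht378 vs Ht164: 6
  Ht378 vs Ht2: 6
  Ht164 vs Ht2: 9
The largest is 9 mismatches, between Ht164 and Ht2; p = 9/12 = 0.750.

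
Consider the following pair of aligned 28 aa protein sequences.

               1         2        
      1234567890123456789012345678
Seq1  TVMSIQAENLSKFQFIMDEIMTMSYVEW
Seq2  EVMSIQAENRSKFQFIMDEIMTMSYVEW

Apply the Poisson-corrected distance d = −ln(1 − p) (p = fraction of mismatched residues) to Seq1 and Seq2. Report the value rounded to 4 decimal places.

0.0741

The sequences differ at positions 1 (T/E), 10 (L/R).
p = 2/28 = 0.071429.
d = −ln(1 − 0.071429) = −ln(0.928571) = 0.0741.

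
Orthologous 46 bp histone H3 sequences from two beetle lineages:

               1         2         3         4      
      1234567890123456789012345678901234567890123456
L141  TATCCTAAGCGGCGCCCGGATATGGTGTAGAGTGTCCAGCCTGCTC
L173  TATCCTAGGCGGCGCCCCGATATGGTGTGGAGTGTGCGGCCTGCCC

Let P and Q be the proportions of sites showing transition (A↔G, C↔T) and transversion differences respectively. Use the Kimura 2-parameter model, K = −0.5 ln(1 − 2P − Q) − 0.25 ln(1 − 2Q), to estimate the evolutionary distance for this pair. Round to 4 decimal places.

0.1453

Differing sites — 8:A/G (Ti); 18:G/C (Tv); 29:A/G (Ti); 36:C/G (Tv); 38:A/G (Ti); 45:T/C (Ti).
Of the 6 differences, 4 transitions and 2 transversions over 46 sites: P = 4/46 = 0.086957, Q = 2/46 = 0.043478.
d = −0.5·ln(0.782608) − 0.25·ln(0.913044) = −0.5·(-0.245123) − 0.25·(-0.090971) = 0.1453.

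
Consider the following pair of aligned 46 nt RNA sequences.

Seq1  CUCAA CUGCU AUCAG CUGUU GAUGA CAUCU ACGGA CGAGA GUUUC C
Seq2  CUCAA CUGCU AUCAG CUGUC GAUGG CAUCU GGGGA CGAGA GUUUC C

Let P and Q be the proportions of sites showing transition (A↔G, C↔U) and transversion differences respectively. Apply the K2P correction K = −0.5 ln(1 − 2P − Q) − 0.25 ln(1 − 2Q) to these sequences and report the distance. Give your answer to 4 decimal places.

Mismatches occur at site 20 (U/C, transition), site 25 (A/G, transition), site 31 (A/G, transition), site 32 (C/G, transversion).
Of the 4 differences, 3 transitions and 1 transversion over 46 sites: P = 3/46 = 0.065217, Q = 1/46 = 0.021739.
d = −0.5·ln(0.847827) − 0.25·ln(0.956522) = −0.5·(-0.165079) − 0.25·(-0.044451) = 0.0937.

0.0937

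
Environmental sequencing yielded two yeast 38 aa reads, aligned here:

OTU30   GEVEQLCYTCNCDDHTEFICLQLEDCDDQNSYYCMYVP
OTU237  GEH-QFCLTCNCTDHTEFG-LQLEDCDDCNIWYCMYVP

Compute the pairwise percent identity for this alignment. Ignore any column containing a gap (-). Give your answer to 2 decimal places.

77.78%

Excluding the 2 gap columns leaves 36 comparable sites.
Mismatches occur at site 3 (V/H), site 6 (L/F), site 8 (Y/L), site 13 (D/T), site 19 (I/G), site 29 (Q/C), site 31 (S/I), site 32 (Y/W).
28 of the 36 comparable sites match, so the percent identity is 28/36 × 100 = 77.78%.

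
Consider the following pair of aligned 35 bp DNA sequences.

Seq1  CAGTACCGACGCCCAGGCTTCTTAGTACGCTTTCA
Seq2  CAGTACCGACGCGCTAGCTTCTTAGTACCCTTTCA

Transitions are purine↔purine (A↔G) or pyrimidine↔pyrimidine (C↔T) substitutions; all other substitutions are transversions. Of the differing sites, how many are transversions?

3

Mismatches occur at site 13 (C→G, transversion), site 15 (A→T, transversion), site 16 (G→A, transition), site 29 (G→C, transversion).
Of the 4 differences, 1 transition and 3 transversions, so the answer is 3.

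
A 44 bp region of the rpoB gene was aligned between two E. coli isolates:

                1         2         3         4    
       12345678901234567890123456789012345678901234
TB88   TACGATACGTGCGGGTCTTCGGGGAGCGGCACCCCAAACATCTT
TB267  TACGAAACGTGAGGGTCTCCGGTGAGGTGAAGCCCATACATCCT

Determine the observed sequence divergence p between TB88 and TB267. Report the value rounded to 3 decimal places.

Mismatches occur at site 6 (T/A), site 12 (C/A), site 19 (T/C), site 23 (G/T), site 27 (C/G), site 28 (G/T), site 30 (C/A), site 32 (C/G), site 37 (A/T), site 43 (T/C).
There are 10 differences over 44 sites, so p = 10/44 = 0.227.

0.227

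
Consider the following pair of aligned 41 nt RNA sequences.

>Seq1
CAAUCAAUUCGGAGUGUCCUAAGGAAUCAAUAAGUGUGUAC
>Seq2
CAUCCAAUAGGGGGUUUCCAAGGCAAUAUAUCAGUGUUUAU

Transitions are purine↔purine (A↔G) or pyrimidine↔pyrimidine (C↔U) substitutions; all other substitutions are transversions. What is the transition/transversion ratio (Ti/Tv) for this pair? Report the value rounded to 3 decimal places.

Mismatches occur at site 3 (A↔U, transversion), site 4 (U↔C, transition), site 9 (U↔A, transversion), site 10 (C↔G, transversion), site 13 (A↔G, transition), site 16 (G↔U, transversion), site 20 (U↔A, transversion), site 22 (A↔G, transition), site 24 (G↔C, transversion), site 28 (C↔A, transversion), site 29 (A↔U, transversion), site 32 (A↔C, transversion), site 38 (G↔U, transversion), site 41 (C↔U, transition).
Of the 14 differences, 4 transitions and 10 transversions, so Ti/Tv = 4/10 = 0.400.

0.400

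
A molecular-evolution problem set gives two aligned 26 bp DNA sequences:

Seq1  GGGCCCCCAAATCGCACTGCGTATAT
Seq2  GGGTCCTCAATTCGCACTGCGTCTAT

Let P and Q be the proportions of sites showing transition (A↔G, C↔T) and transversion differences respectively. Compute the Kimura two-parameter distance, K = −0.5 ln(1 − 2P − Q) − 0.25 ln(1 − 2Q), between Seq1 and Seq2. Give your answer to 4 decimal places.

The sequences differ at positions 4 (C/T, transition), 7 (C/T, transition), 11 (A/T, transversion), 23 (A/C, transversion).
Of the 4 differences, 2 transitions and 2 transversions over 26 sites: P = 2/26 = 0.076923, Q = 2/26 = 0.076923.
d = −0.5·ln(0.769231) − 0.25·ln(0.846154) = −0.5·(-0.262364) − 0.25·(-0.167054) = 0.1729.

0.1729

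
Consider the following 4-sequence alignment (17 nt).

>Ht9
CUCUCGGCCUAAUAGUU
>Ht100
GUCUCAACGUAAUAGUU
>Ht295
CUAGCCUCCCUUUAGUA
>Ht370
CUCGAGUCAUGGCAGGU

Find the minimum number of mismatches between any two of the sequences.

Pairwise Hamming distances:
  Ht9 vs Ht100: 4
  Ht9 vs Ht295: 8
  Ht9 vs Ht370: 8
  Ht100 vs Ht295: 10
  Ht100 vs Ht370: 10
  Ht295 vs Ht370: 10
The smallest is 4, between Ht9 and Ht100.

4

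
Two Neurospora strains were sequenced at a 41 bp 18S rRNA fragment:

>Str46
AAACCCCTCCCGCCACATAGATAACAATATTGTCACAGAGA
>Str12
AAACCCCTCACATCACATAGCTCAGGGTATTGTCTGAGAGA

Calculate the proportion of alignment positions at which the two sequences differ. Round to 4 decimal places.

0.2439

The sequences differ at positions 10 (C/A), 12 (G/A), 13 (C/T), 21 (A/C), 23 (A/C), 25 (C/G), 26 (A/G), 27 (A/G), 35 (A/T), 36 (C/G).
There are 10 differences over 41 sites, so p = 10/41 = 0.2439.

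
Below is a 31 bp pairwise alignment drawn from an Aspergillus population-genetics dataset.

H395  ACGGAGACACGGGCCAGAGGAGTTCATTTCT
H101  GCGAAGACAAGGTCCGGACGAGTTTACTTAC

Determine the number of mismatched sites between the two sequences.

10

The sequences differ at positions 1 (A/G), 4 (G/A), 10 (C/A), 13 (G/T), 16 (A/G), 19 (G/C), 25 (C/T), 27 (T/C), 30 (C/A), 31 (T/C).
That gives 10 mismatches out of 31 aligned sites, so the Hamming distance is 10.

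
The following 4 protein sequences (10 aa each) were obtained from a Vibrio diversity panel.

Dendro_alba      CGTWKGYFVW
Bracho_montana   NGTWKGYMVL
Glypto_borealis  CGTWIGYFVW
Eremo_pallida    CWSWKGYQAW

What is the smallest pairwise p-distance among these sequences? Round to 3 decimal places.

Pairwise Hamming distances:
  Dendro_alba vs Bracho_montana: 3
  Dendro_alba vs Glypto_borealis: 1
  Dendro_alba vs Eremo_pallida: 4
  Bracho_montana vs Glypto_borealis: 4
  Bracho_montana vs Eremo_pallida: 6
  Glypto_borealis vs Eremo_pallida: 5
The smallest is 1 mismatch, between Dendro_alba and Glypto_borealis; p = 1/10 = 0.100.

0.100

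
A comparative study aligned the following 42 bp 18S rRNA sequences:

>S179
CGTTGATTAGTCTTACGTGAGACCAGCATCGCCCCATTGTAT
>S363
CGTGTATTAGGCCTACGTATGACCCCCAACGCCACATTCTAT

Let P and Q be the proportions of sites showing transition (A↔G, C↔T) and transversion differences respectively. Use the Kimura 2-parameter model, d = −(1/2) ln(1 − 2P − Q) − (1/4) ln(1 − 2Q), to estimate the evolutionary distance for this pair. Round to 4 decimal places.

Mismatches occur at site 4 (T↔G, transversion), site 5 (G↔T, transversion), site 11 (T↔G, transversion), site 13 (T↔C, transition), site 19 (G↔A, transition), site 20 (A↔T, transversion), site 25 (A↔C, transversion), site 26 (G↔C, transversion), site 29 (T↔A, transversion), site 34 (C↔A, transversion), site 39 (G↔C, transversion).
Of the 11 differences, 2 transitions and 9 transversions over 42 sites: P = 2/42 = 0.047619, Q = 9/42 = 0.214286.
d = −0.5·ln(0.690476) − 0.25·ln(0.571428) = −0.5·(-0.370374) − 0.25·(-0.559617) = 0.3251.

0.3251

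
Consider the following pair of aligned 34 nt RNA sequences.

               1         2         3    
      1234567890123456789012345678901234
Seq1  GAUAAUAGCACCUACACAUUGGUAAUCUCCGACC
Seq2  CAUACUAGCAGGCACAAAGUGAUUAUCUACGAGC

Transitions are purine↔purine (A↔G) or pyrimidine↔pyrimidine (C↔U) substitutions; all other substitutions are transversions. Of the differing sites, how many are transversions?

9

Mismatches occur at site 1 (G/C, transversion), site 5 (A/C, transversion), site 11 (C/G, transversion), site 12 (C/G, transversion), site 13 (U/C, transition), site 17 (C/A, transversion), site 19 (U/G, transversion), site 22 (G/A, transition), site 24 (A/U, transversion), site 29 (C/A, transversion), site 33 (C/G, transversion).
Of the 11 differences, 2 transitions and 9 transversions, so the answer is 9.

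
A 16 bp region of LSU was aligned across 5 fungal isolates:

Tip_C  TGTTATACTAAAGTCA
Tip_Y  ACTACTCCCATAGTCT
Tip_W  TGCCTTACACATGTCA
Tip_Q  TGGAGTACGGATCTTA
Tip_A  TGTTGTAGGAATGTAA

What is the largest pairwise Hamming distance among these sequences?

12

Pairwise Hamming distances:
  Tip_C vs Tip_Y: 8
  Tip_C vs Tip_W: 6
  Tip_C vs Tip_Q: 8
  Tip_C vs Tip_A: 5
  Tip_Y vs Tip_W: 11
  Tip_Y vs Tip_Q: 12
  Tip_Y vs Tip_A: 11
  Tip_W vs Tip_Q: 7
  Tip_W vs Tip_A: 7
  Tip_Q vs Tip_A: 6
The largest is 12, between Tip_Y and Tip_Q.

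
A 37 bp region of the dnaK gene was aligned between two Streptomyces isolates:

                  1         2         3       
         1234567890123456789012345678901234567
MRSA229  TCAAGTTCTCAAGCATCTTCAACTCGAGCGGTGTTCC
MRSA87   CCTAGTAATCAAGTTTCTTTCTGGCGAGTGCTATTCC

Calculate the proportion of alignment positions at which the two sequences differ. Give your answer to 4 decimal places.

Mismatches occur at site 1 (T→C), site 3 (A→T), site 7 (T→A), site 8 (C→A), site 14 (C→T), site 15 (A→T), site 20 (C→T), site 21 (A→C), site 22 (A→T), site 23 (C→G), site 24 (T→G), site 29 (C→T), site 31 (G→C), site 33 (G→A).
There are 14 differences over 37 sites, so p = 14/37 = 0.3784.

0.3784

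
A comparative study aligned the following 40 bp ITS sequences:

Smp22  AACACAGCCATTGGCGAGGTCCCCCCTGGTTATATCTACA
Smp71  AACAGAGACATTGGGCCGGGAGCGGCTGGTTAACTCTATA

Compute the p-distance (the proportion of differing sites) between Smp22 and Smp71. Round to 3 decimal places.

0.325

Mismatches occur at site 5 (C/G), site 8 (C/A), site 15 (C/G), site 16 (G/C), site 17 (A/C), site 20 (T/G), site 21 (C/A), site 22 (C/G), site 24 (C/G), site 25 (C/G), site 33 (T/A), site 34 (A/C), site 39 (C/T).
There are 13 differences over 40 sites, so p = 13/40 = 0.325.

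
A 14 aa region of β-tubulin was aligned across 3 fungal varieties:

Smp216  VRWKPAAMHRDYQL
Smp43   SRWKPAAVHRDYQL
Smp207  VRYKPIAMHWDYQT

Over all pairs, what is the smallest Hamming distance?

2

Pairwise Hamming distances:
  Smp216 vs Smp43: 2
  Smp216 vs Smp207: 4
  Smp43 vs Smp207: 6
The smallest is 2, between Smp216 and Smp43.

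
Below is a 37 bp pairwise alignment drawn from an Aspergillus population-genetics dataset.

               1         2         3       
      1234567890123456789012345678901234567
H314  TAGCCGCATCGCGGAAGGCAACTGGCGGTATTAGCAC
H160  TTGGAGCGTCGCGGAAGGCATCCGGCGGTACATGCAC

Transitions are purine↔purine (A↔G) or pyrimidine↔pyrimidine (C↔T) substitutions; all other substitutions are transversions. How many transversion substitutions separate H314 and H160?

The sequences differ at positions 2 (A/T, transversion), 4 (C/G, transversion), 5 (C/A, transversion), 8 (A/G, transition), 21 (A/T, transversion), 23 (T/C, transition), 31 (T/C, transition), 32 (T/A, transversion), 33 (A/T, transversion).
Of the 9 differences, 3 transitions and 6 transversions, so the answer is 6.

6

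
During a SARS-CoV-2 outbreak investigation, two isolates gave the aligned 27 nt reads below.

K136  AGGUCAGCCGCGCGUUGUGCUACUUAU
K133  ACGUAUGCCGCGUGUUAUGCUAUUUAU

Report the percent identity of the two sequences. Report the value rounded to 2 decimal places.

77.78%

Differing sites — 2:G/C; 5:C/A; 6:A/U; 13:C/U; 17:G/A; 23:C/U.
21 of the 27 sites match, so the percent identity is 21/27 × 100 = 77.78%.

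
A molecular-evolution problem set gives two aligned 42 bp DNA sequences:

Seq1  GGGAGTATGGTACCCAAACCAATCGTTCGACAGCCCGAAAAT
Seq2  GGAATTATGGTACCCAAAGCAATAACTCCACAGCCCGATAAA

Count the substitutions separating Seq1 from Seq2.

Differing sites — 3:G/A; 5:G/T; 19:C/G; 24:C/A; 25:G/A; 26:T/C; 29:G/C; 39:A/T; 42:T/A.
That gives 9 mismatches out of 42 aligned sites, so the Hamming distance is 9.

9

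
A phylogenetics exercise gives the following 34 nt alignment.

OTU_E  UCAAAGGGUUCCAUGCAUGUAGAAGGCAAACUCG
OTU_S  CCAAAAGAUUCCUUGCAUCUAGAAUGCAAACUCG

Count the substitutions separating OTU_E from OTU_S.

Differing sites — 1:U/C; 6:G/A; 8:G/A; 13:A/U; 19:G/C; 25:G/U.
That gives 6 mismatches out of 34 aligned sites, so the Hamming distance is 6.

6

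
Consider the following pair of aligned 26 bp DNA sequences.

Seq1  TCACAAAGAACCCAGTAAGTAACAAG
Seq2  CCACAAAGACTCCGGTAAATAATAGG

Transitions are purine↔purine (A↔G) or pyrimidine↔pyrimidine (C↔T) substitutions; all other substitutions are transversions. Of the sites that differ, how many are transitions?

The sequences differ at positions 1 (T/C, transition), 10 (A/C, transversion), 11 (C/T, transition), 14 (A/G, transition), 19 (G/A, transition), 23 (C/T, transition), 25 (A/G, transition).
Of the 7 differences, 6 transitions and 1 transversion, so the answer is 6.

6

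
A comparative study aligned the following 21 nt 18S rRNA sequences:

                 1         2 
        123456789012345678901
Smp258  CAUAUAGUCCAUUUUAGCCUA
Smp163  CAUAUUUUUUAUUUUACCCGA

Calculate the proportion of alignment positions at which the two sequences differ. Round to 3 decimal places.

0.286

Mismatches occur at site 6 (A→U), site 7 (G→U), site 9 (C→U), site 10 (C→U), site 17 (G→C), site 20 (U→G).
There are 6 differences over 21 sites, so p = 6/21 = 0.286.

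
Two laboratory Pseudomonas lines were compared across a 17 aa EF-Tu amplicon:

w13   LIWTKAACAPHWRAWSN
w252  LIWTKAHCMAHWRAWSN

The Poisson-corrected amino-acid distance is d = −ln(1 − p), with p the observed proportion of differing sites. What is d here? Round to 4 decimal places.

Mismatches occur at site 7 (A↔H), site 9 (A↔M), site 10 (P↔A).
p = 3/17 = 0.176471.
d = −ln(1 − 0.176471) = −ln(0.823529) = 0.1942.

0.1942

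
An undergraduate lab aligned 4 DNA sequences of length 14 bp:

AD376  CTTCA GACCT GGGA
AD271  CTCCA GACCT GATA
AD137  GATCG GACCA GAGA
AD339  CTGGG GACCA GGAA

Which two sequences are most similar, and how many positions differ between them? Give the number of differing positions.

3

Pairwise Hamming distances:
  AD376 vs AD271: 3
  AD376 vs AD137: 5
  AD376 vs AD339: 5
  AD271 vs AD137: 6
  AD271 vs AD339: 6
  AD137 vs AD339: 6
The smallest is 3, between AD376 and AD271.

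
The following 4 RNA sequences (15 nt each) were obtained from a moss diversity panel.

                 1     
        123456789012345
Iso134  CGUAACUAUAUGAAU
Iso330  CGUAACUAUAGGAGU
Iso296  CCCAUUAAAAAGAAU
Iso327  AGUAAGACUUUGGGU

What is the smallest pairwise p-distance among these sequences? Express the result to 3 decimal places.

Pairwise Hamming distances:
  Iso134 vs Iso330: 2
  Iso134 vs Iso296: 7
  Iso134 vs Iso327: 7
  Iso330 vs Iso296: 8
  Iso330 vs Iso327: 7
  Iso296 vs Iso327: 11
The smallest is 2 mismatches, between Iso134 and Iso330; p = 2/15 = 0.133.

0.133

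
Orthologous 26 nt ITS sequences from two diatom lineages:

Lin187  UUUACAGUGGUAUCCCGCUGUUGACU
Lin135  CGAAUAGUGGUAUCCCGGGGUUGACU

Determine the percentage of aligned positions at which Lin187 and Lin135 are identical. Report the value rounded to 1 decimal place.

76.9%

Mismatches occur at site 1 (U/C), site 2 (U/G), site 3 (U/A), site 5 (C/U), site 18 (C/G), site 19 (U/G).
20 of the 26 sites match, so the percent identity is 20/26 × 100 = 76.9%.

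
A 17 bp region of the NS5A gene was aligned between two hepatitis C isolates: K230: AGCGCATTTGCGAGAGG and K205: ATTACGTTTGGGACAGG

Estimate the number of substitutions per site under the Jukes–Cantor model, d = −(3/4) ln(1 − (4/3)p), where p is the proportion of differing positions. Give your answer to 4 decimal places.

0.4770

Mismatches occur at site 2 (G/T), site 3 (C/T), site 4 (G/A), site 6 (A/G), site 11 (C/G), site 14 (G/C).
p = 6/17 = 0.352941.
d = −0.75 · ln(1 − (4/3)·0.352941) = −0.75 · ln(0.529412) = −0.75 · (-0.635988) = 0.4770.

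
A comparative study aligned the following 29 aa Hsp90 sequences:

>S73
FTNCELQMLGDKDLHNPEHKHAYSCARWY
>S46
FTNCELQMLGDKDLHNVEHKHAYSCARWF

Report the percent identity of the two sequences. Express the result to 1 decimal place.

93.1%

The sequences differ at positions 17 (P/V), 29 (Y/F).
27 of the 29 sites match, so the percent identity is 27/29 × 100 = 93.1%.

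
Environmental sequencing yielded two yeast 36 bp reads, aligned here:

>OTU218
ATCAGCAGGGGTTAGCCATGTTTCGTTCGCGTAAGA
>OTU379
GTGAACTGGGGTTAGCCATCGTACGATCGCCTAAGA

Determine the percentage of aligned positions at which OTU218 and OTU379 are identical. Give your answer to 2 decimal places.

Mismatches occur at site 1 (A/G), site 3 (C/G), site 5 (G/A), site 7 (A/T), site 20 (G/C), site 21 (T/G), site 23 (T/A), site 26 (T/A), site 31 (G/C).
27 of the 36 sites match, so the percent identity is 27/36 × 100 = 75.00%.

75.00%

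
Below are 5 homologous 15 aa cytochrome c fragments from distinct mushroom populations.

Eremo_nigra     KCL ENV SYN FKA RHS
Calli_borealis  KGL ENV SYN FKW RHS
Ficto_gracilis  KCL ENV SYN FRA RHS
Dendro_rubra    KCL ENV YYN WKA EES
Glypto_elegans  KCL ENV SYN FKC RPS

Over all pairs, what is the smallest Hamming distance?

1

Pairwise Hamming distances:
  Eremo_nigra vs Calli_borealis: 2
  Eremo_nigra vs Ficto_gracilis: 1
  Eremo_nigra vs Dendro_rubra: 4
  Eremo_nigra vs Glypto_elegans: 2
  Calli_borealis vs Ficto_gracilis: 3
  Calli_borealis vs Dendro_rubra: 6
  Calli_borealis vs Glypto_elegans: 3
  Ficto_gracilis vs Dendro_rubra: 5
  Ficto_gracilis vs Glypto_elegans: 3
  Dendro_rubra vs Glypto_elegans: 5
The smallest is 1, between Eremo_nigra and Ficto_gracilis.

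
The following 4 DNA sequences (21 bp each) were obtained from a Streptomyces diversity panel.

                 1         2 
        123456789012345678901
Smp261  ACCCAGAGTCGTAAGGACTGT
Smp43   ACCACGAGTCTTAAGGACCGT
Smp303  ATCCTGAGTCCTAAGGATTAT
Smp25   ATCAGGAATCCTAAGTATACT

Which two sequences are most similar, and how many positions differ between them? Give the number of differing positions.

4

Pairwise Hamming distances:
  Smp261 vs Smp43: 4
  Smp261 vs Smp303: 5
  Smp261 vs Smp25: 9
  Smp43 vs Smp303: 7
  Smp43 vs Smp25: 8
  Smp303 vs Smp25: 6
The smallest is 4, between Smp261 and Smp43.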